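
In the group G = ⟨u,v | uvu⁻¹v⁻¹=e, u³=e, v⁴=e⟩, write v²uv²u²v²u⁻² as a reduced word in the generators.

Multiply left to right, reducing at each step:
  (v²) · u = uv²
  (uv²) · v² = u
  u · u² = e
  e · v² = v²
  (v²) · u⁻² = uv²

Answer: uv²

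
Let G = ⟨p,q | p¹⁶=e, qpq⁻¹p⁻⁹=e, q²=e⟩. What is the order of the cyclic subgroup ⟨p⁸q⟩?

|⟨p⁸q⟩| equals the order of p⁸q. Compute successive powers until reaching e:
  (p⁸q)¹ = p⁸q, (p⁸q)² = e.
The smallest positive k with (p⁸q)ᵏ = e is 2, so |⟨p⁸q⟩| = 2.

Answer: 2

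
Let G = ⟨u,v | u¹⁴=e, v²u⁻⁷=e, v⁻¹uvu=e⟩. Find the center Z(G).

An element z ∈ Z(G) iff z commutes with every generator.
For example u⁷ is central: (u⁷)·u = u⁸ = u·(u⁷); (u⁷)·v = v⁻¹ = v·(u⁷).
Whereas u ∉ Z(G) since u·v = uv ≠ u⁶v⁻¹ = v·u.
Checking each of the 28 elements this way gives Z(G) = {e, u⁷}, of order 2.

Answer: {e, u⁷}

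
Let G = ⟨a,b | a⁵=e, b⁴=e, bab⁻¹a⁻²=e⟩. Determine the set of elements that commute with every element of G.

An element z ∈ Z(G) iff z commutes with every generator.
For example e is central: e·a = a = a·e; e·b = b = b·e.
Whereas a ∉ Z(G) since a·b = ab ≠ a²b = b·a.
Checking each of the 20 elements this way gives Z(G) = {e}, of order 1.

Answer: {e}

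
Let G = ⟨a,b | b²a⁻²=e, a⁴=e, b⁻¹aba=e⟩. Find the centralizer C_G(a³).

⟨a³⟩ ⊆ C_G(a³) since powers of a³ commute with a³; so |C_G(a³)| ≥ |⟨a³⟩| = 4.
By orbit–stabilizer, |C_G(a³)| = |G| / |conj. class of a³| = 8 / 2 = 4.
The 4 elements commuting with a³ are {e, a, a², a³}.

Answer: {e, a, a², a³}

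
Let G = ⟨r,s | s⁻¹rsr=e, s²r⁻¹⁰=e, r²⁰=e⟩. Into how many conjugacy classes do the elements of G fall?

The conjugacy classes (representative and size) are:
  [e] (size 1), [r] (size 2), [r²] (size 2), [r³] (size 2), [r⁴] (size 2), [r⁵] (size 2), [r¹⁴] (size 2), [r⁷] (size 2), [r⁸] (size 2), [r¹¹] (size 2), [r¹⁰] (size 1), [r²s⁻¹] (size 10), [r⁹s] (size 10).
Class equation: 1 + 2 + 2 + 2 + 2 + 2 + 2 + 2 + 2 + 2 + 1 + 10 + 10 = 40 = |G|. So G has 13 conjugacy classes.

Answer: 13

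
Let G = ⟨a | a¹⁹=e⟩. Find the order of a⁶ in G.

Compute successive powers until reaching e:
  (a⁶)¹ = a⁶, (a⁶)² = a¹², (a⁶)³ = a¹⁸, (a⁶)⁴ = a⁵, (a⁶)⁵ = a¹¹, (a⁶)⁶ = a¹⁷, (a⁶)⁷ = a⁴, (a⁶)⁸ = a¹⁰, (a⁶)⁹ = a¹⁶, (a⁶)¹⁰ = a³, (a⁶)¹¹ = a⁹, (a⁶)¹² = a¹⁵, (a⁶)¹³ = a², (a⁶)¹⁴ = a⁸, (a⁶)¹⁵ = a¹⁴, (a⁶)¹⁶ = a, (a⁶)¹⁷ = a⁷, (a⁶)¹⁸ = a¹³, (a⁶)¹⁹ = e.
The smallest positive k with (a⁶)ᵏ = e is 19.

Answer: 19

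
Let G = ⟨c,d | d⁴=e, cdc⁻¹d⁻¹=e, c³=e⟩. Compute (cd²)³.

Compute successive powers of (cd²), reducing at each step:
  (cd²)²: (cd²) · c = c²d²;   (c²d²) · d² = c²
  (cd²)³: (c²) · c = e;   e · d² = d²

Answer: d²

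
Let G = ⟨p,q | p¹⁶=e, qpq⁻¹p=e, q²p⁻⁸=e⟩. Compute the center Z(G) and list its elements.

An element z ∈ Z(G) iff z commutes with every generator.
For example p⁸ is central: (p⁸)·p = p⁹ = p·(p⁸); (p⁸)·q = q⁻¹ = q·(p⁸).
Whereas p ∉ Z(G) since p·q = pq ≠ p⁷q⁻¹ = q·p.
Checking each of the 32 elements this way gives Z(G) = {e, p⁸}, of order 2.

Answer: {e, p⁸}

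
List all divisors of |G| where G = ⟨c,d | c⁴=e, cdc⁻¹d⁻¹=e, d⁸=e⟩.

|G| = 32 = 2⁵. By Lagrange's theorem the order of any subgroup divides 32; the divisors of 32 are 1, 2, 4, 8, 16, 32.

Answer: 1, 2, 4, 8, 16, 32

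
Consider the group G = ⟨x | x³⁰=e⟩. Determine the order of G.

G is generated by a single element, so G is cyclic. The relator gives x³⁰ = e and no smaller power is forced to be e, so the 30 powers {e, x, x², x³, x⁴, x⁵, x⁶, x⁷, x⁸, x⁹, x²², x²³, x²¹, x²⁰, x²⁴, x²⁵, x²⁶, x²⁷, x²⁸, x²⁹, x¹², x¹³, x¹¹, x¹⁰, x¹⁴, x¹⁵, x¹⁶, x¹⁷, x¹⁸, x¹⁹} are distinct. Hence |G| = 30.

Answer: 30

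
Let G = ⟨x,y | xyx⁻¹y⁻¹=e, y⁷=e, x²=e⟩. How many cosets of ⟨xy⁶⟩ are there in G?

First find ord(xy⁶) by computing successive powers:
  (xy⁶)¹ = xy⁶, (xy⁶)² = y⁵, (xy⁶)³ = xy⁴, (xy⁶)⁴ = y³, (xy⁶)⁵ = xy², (xy⁶)⁶ = y, (xy⁶)⁷ = x, (xy⁶)⁸ = y⁶, (xy⁶)⁹ = xy⁵, (xy⁶)¹⁰ = y⁴, (xy⁶)¹¹ = xy³, (xy⁶)¹² = y², (xy⁶)¹³ = xy, (xy⁶)¹⁴ = e.
So |⟨xy⁶⟩| = ord(xy⁶) = 14. With |G| = 14, by Lagrange [G : ⟨xy⁶⟩] = 14/14 = 1.

Answer: 1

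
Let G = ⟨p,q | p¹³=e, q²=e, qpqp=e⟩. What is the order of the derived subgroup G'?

G' = [G, G] is generated by all commutators. The generator-pair commutators are: [p, q] = p².
The subgroup they normally generate is {e, p, p², p³, p⁴, p⁵, p⁶, p⁷, p⁸, p⁹, p¹⁰, p¹¹, p¹²}, of order 13.
Check: |G/G'| = 26/13 = 2 is the order of the abelianisation.

Answer: 13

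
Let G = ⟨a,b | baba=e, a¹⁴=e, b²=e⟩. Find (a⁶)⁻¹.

The order of (a⁶) is 7 (smallest k with (a⁶)ᵏ = e), so (a⁶)⁻¹ = (a⁶)⁶ = a⁸.
Check: (a⁶) · (a⁸) → (a⁶) · a⁸ = e, giving e as required.

Answer: a⁸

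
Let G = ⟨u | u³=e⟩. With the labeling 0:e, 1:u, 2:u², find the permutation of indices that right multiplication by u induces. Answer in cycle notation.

(0 1 2)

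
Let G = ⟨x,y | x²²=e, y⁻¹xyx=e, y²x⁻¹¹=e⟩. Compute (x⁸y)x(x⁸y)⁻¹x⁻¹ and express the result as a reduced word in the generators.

[(x⁸y), x] = (x⁸y)·x·(x⁸y)⁻¹·x⁻¹.
  (x⁸y) · x = x⁷y
  (x⁷y) · (x⁸y⁻¹) = x²¹
  (x²¹) · (x²¹) = x²⁰

Answer: x²⁰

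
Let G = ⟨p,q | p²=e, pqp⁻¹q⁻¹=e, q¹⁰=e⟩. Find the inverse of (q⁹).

The order of (q⁹) is 10 (smallest k with (q⁹)ᵏ = e), so (q⁹)⁻¹ = (q⁹)⁹ = q.
Check: (q⁹) · q → (q⁹) · q = e, giving e as required.

Answer: q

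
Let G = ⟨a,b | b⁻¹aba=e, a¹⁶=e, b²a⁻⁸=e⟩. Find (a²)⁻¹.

The order of (a²) is 8 (smallest k with (a²)ᵏ = e), so (a²)⁻¹ = (a²)⁷ = a¹⁴.
Check: (a²) · (a¹⁴) → (a²) · a¹⁴ = e, giving e as required.

Answer: a¹⁴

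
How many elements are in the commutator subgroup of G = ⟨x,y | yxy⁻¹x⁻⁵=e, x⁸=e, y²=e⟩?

G' = [G, G] is generated by all commutators. The generator-pair commutators are: [x, y] = x⁴.
The subgroup they normally generate is {e, x⁴}, of order 2.
Check: |G/G'| = 16/2 = 8 is the order of the abelianisation.

Answer: 2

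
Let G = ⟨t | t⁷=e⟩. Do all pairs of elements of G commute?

G has a single generator, so G is cyclic and hence abelian.

Answer: Yes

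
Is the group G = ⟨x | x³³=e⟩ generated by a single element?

|G| = 33. The element x has order 33 (its powers give 33 distinct elements), so ⟨x⟩ = G and G is cyclic.

Answer: Yes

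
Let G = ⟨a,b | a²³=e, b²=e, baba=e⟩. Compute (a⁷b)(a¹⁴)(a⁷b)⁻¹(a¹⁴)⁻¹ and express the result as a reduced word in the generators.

[(a⁷b), (a¹⁴)] = (a⁷b)·(a¹⁴)·(a⁷b)⁻¹·(a¹⁴)⁻¹.
  (a⁷b) · (a¹⁴) = a¹⁶b
  (a¹⁶b) · (a⁷b) = a⁹
  (a⁹) · (a⁹) = a¹⁸

Answer: a¹⁸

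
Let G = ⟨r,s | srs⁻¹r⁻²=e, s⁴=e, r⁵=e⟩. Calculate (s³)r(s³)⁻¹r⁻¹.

[(s³), r] = (s³)·r·(s³)⁻¹·r⁻¹.
  (s³) · r = r³s³
  (r³s³) · s = r³
  (r³) · (r⁴) = r²

Answer: r²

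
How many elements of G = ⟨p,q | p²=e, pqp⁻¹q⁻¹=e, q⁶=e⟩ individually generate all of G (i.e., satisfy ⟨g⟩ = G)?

⟨g⟩ = G would require ord(g) = |G| = 12, but the maximum element order in G is 6 < 12. So G is not cyclic and no single element generates it: the count is 0.

Answer: 0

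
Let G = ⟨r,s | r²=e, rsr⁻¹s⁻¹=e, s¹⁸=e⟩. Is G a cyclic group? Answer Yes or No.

|G| = 36, but the maximum element order in G is 18 < 36. No single element generates all of G, so G is not cyclic.

Answer: No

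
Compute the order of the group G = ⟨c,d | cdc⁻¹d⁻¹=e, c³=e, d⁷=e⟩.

Enumerate words in the generators, reducing via the relations: the distinct elements are
  {c, d, e, cd, c², d², d³, d⁴, d⁵, d⁶, cd², cd³, cd⁴, cd⁵, cd⁶, c²d, c²d², c²d³, c²d⁴, c²d⁵, c²d⁶}.
No further products give new elements, so |G| = 21.

Answer: 21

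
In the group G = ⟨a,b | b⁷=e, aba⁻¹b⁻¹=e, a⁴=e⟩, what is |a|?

Compute successive powers until reaching e:
  a¹ = a, a² = a², a³ = a³, a⁴ = e.
The smallest positive k with aᵏ = e is 4.

Answer: 4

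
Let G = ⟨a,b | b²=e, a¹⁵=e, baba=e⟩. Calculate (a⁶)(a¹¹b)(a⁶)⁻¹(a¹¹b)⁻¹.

[(a⁶), (a¹¹b)] = (a⁶)·(a¹¹b)·(a⁶)⁻¹·(a¹¹b)⁻¹.
  (a⁶) · (a¹¹b) = a²b
  (a²b) · (a⁹) = a⁸b
  (a⁸b) · (a¹¹b) = a¹²

Answer: a¹²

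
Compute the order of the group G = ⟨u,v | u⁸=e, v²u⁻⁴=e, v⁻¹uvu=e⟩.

Enumerate words in the generators, reducing via the relations: the distinct elements are
  {e, u, v, uv, u², u³, u⁴, u⁵, u⁶, u⁷, u²v, u³v, v⁻¹, uv⁻¹, u²v⁻¹, u³v⁻¹}.
No further products give new elements, so |G| = 16.

Answer: 16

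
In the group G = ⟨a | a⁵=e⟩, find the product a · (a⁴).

Compute a · (a⁴) by multiplying left to right and reducing via the relations at each step:
  a · a⁴ = e

Answer: e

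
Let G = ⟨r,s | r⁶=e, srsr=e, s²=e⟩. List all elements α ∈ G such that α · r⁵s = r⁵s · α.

⟨r⁵s⟩ ⊆ C_G(r⁵s) since powers of r⁵s commute with r⁵s; so |C_G(r⁵s)| ≥ |⟨r⁵s⟩| = 2.
By orbit–stabilizer, |C_G(r⁵s)| = |G| / |conj. class of r⁵s| = 12 / 3 = 4.
The 4 elements commuting with r⁵s are {e, r³, r⁵s, r²s}.

Answer: {e, r³, r⁵s, r²s}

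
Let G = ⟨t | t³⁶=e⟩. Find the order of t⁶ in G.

Compute successive powers until reaching e:
  (t⁶)¹ = t⁶, (t⁶)² = t¹², (t⁶)³ = t¹⁸, (t⁶)⁴ = t²⁴, (t⁶)⁵ = t³⁰, (t⁶)⁶ = e.
The smallest positive k with (t⁶)ᵏ = e is 6.

Answer: 6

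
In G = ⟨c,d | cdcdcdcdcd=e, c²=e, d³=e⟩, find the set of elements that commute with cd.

⟨cd⟩ ⊆ C_G(cd) since powers of cd commute with cd; so |C_G(cd)| ≥ |⟨cd⟩| = 5.
By orbit–stabilizer, |C_G(cd)| = |G| / |conj. class of cd| = 60 / 12 = 5.
The 5 elements commuting with cd are {e, cd, cdcd, d²cd²c, d²c}.

Answer: {e, cd, cdcd, d²cd²c, d²c}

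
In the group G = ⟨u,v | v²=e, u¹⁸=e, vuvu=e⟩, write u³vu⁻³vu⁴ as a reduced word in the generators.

Multiply left to right, reducing at each step:
  (u³) · v = u³v
  (u³v) · u⁻³ = u⁶v
  (u⁶v) · v = u⁶
  (u⁶) · u⁴ = u¹⁰

Answer: u¹⁰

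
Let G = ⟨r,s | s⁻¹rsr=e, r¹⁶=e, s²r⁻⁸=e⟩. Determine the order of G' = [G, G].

G' = [G, G] is generated by all commutators. The generator-pair commutators are: [r, s] = r².
The subgroup they normally generate is {e, r², r⁴, r⁶, r⁸, r¹⁰, r¹², r¹⁴}, of order 8.
Check: |G/G'| = 32/8 = 4 is the order of the abelianisation.

Answer: 8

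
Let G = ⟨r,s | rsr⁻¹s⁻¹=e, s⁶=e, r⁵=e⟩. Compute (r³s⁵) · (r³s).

Compute (r³s⁵) · (r³s) by multiplying left to right and reducing via the relations at each step:
  (r³s⁵) · r³ = rs⁵
  (rs⁵) · s = r

Answer: r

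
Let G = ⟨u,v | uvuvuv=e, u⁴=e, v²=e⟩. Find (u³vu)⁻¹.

The order of (u³vu) is 2 (smallest k with (u³vu)ᵏ = e), so (u³vu)⁻¹ = (u³vu)¹ = u³vu.
Check: (u³vu) · (u³vu) → (u³vu) · u³ = u³v;   (u³v) · v = u³;   (u³) · u = e, giving e as required.

Answer: u³vu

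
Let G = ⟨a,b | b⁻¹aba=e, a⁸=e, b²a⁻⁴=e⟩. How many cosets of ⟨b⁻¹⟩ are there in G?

First find ord(b⁻¹) by computing successive powers:
  (b⁻¹)¹ = b⁻¹, (b⁻¹)² = a⁴, (b⁻¹)³ = b, (b⁻¹)⁴ = e.
So |⟨b⁻¹⟩| = ord(b⁻¹) = 4. With |G| = 16, by Lagrange [G : ⟨b⁻¹⟩] = 16/4 = 4.

Answer: 4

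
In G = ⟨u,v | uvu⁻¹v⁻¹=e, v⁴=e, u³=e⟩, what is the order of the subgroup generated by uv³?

|⟨uv³⟩| equals the order of uv³. Compute successive powers until reaching e:
  (uv³)¹ = uv³, (uv³)² = u²v², (uv³)³ = v, (uv³)⁴ = u, (uv³)⁵ = u²v³, (uv³)⁶ = v², (uv³)⁷ = uv, (uv³)⁸ = u², (uv³)⁹ = v³, (uv³)¹⁰ = uv², (uv³)¹¹ = u²v, (uv³)¹² = e.
The smallest positive k with (uv³)ᵏ = e is 12, so |⟨uv³⟩| = 12.

Answer: 12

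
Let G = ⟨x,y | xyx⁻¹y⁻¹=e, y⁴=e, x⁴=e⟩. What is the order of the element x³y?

Compute successive powers until reaching e:
  (x³y)¹ = x³y, (x³y)² = x²y², (x³y)³ = xy³, (x³y)⁴ = e.
The smallest positive k with (x³y)ᵏ = e is 4.

Answer: 4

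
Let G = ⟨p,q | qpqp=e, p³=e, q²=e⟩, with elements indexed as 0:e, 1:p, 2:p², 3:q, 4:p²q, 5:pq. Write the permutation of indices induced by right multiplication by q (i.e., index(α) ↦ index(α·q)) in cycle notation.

(0 3)(1 5)(2 4)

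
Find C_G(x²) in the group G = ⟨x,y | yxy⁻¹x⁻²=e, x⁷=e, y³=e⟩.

⟨x²⟩ ⊆ C_G(x²) since powers of x² commute with x²; so |C_G(x²)| ≥ |⟨x²⟩| = 7.
By orbit–stabilizer, |C_G(x²)| = |G| / |conj. class of x²| = 21 / 3 = 7.
The 7 elements commuting with x² are {e, x, x², x³, x⁴, x⁵, x⁶}.

Answer: {e, x, x², x³, x⁴, x⁵, x⁶}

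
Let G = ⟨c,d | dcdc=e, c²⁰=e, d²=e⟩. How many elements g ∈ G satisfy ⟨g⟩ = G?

⟨g⟩ = G would require ord(g) = |G| = 40, but the maximum element order in G is 20 < 40. So G is not cyclic and no single element generates it: the count is 0.

Answer: 0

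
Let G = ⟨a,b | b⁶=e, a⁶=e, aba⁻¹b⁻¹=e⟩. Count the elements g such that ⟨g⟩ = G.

⟨g⟩ = G would require ord(g) = |G| = 36, but the maximum element order in G is 6 < 36. So G is not cyclic and no single element generates it: the count is 0.

Answer: 0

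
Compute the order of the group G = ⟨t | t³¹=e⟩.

G is generated by a single element, so G is cyclic. The relator gives t³¹ = e and no smaller power is forced to be e, so the 31 powers {e, t, t², t³, t⁴, t⁵, t⁶, t⁷, t⁸, t⁹, t²², t²³, t²¹, t²⁰, t²⁴, t²⁵, t²⁶, t²⁷, t²⁸, t²⁹, t³⁰, t¹², t¹³, t¹¹, t¹⁰, t¹⁴, t¹⁵, t¹⁶, t¹⁷, t¹⁸, t¹⁹} are distinct. Hence |G| = 31.

Answer: 31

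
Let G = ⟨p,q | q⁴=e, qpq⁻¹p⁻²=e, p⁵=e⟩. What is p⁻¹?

The order of p is 5 (smallest k with pᵏ = e), so p⁻¹ = p⁴ = p⁴.
Check: p · (p⁴) → p · p⁴ = e, giving e as required.

Answer: p⁴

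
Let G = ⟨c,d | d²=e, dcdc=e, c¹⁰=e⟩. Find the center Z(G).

An element z ∈ Z(G) iff z commutes with every generator.
For example c⁵ is central: (c⁵)·c = c⁶ = c·(c⁵); (c⁵)·d = c⁵d = d·(c⁵).
Whereas c ∉ Z(G) since c·d = cd ≠ c⁹d = d·c.
Checking each of the 20 elements this way gives Z(G) = {e, c⁵}, of order 2.

Answer: {e, c⁵}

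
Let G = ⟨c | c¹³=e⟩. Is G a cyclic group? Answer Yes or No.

|G| = 13. The element c has order 13 (its powers give 13 distinct elements), so ⟨c⟩ = G and G is cyclic.

Answer: Yes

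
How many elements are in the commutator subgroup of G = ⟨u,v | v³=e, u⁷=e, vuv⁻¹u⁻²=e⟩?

G' = [G, G] is generated by all commutators. The generator-pair commutators are: [u, v] = u⁶.
The subgroup they normally generate is {e, u, u², u³, u⁴, u⁵, u⁶}, of order 7.
Check: |G/G'| = 21/7 = 3 is the order of the abelianisation.

Answer: 7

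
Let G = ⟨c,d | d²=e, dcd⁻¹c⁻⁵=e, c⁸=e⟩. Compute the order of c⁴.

Compute successive powers until reaching e:
  (c⁴)¹ = c⁴, (c⁴)² = e.
The smallest positive k with (c⁴)ᵏ = e is 2.

Answer: 2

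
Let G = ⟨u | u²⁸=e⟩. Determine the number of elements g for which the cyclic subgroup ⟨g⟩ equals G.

G is cyclic of order 28. An element generates G iff its order is 28, and a cyclic group of order 28 has exactly φ(28) = 12 such elements.

Answer: 12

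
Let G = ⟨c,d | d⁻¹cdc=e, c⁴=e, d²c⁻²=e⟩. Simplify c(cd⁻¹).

Compute c · (cd⁻¹) by multiplying left to right and reducing via the relations at each step:
  c · c = c²
  (c²) · d⁻¹ = d

Answer: d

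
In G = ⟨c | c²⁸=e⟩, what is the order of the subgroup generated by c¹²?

|⟨c¹²⟩| equals the order of c¹². Compute successive powers until reaching e:
  (c¹²)¹ = c¹², (c¹²)² = c²⁴, (c¹²)³ = c⁸, (c¹²)⁴ = c²⁰, (c¹²)⁵ = c⁴, (c¹²)⁶ = c¹⁶, (c¹²)⁷ = e.
The smallest positive k with (c¹²)ᵏ = e is 7, so |⟨c¹²⟩| = 7.

Answer: 7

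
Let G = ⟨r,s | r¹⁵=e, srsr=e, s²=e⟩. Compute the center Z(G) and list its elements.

An element z ∈ Z(G) iff z commutes with every generator.
For example e is central: e·r = r = r·e; e·s = s = s·e.
Whereas r ∉ Z(G) since r·s = rs ≠ r¹⁴s = s·r.
Checking each of the 30 elements this way gives Z(G) = {e}, of order 1.

Answer: {e}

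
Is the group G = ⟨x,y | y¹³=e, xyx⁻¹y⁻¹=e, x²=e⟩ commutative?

Each pair of generators commutes: x·y = xy = y·x. Since the generators pairwise commute, every element of G commutes with every other, so G is abelian.

Answer: Yes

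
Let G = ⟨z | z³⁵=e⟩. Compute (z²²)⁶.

Compute successive powers of (z²²), reducing at each step:
  (z²²)²: (z²²) · z²² = z⁹
  (z²²)³: (z⁹) · z²² = z³¹
  (z²²)⁴: (z³¹) · z²² = z¹⁸
  (z²²)⁵: (z¹⁸) · z²² = z⁵
  (z²²)⁶: (z⁵) · z²² = z²⁷

Answer: z²⁷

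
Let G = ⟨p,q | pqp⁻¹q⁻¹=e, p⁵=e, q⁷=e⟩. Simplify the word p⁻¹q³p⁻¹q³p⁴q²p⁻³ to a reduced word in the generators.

Multiply left to right, reducing at each step:
  (p⁴) · q³ = p⁴q³
  (p⁴q³) · p⁻¹ = p³q³
  (p³q³) · q³ = p³q⁶
  (p³q⁶) · p⁴ = p²q⁶
  (p²q⁶) · q² = p²q
  (p²q) · p⁻³ = p⁴q

Answer: p⁴q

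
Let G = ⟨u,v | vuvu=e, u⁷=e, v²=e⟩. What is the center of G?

An element z ∈ Z(G) iff z commutes with every generator.
For example e is central: e·u = u = u·e; e·v = v = v·e.
Whereas u ∉ Z(G) since u·v = uv ≠ u⁶v = v·u.
Checking each of the 14 elements this way gives Z(G) = {e}, of order 1.

Answer: {e}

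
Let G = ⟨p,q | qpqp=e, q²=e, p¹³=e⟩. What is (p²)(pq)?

Compute (p²) · (pq) by multiplying left to right and reducing via the relations at each step:
  (p²) · p = p³
  (p³) · q = p³q

Answer: p³q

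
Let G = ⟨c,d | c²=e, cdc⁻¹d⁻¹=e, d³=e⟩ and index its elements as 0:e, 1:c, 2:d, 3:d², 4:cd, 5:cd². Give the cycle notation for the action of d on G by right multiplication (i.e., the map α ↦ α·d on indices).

(0 2 3)(1 4 5)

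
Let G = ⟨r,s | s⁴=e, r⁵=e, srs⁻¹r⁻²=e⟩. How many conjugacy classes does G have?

The conjugacy classes (representative and size) are:
  [e] (size 1), [r⁴] (size 4), [r²s] (size 5), [s²] (size 5), [r³s³] (size 5).
Class equation: 1 + 4 + 5 + 5 + 5 = 20 = |G|. So G has 5 conjugacy classes.

Answer: 5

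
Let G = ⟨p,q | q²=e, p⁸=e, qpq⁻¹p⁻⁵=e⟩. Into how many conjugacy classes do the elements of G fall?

The conjugacy classes (representative and size) are:
  [e] (size 1), [p⁵] (size 2), [p²] (size 1), [p⁷] (size 2), [p⁴] (size 1), [p⁶] (size 1), [q] (size 2), [p⁵q] (size 2), [p²q] (size 2), [p³q] (size 2).
Class equation: 1 + 2 + 1 + 2 + 1 + 1 + 2 + 2 + 2 + 2 = 16 = |G|. So G has 10 conjugacy classes.

Answer: 10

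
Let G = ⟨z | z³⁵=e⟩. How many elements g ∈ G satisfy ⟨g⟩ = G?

G is cyclic of order 35. An element generates G iff its order is 35, and a cyclic group of order 35 has exactly φ(35) = 24 such elements.

Answer: 24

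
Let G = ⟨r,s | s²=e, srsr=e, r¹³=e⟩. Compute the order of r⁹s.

Compute successive powers until reaching e:
  (r⁹s)¹ = r⁹s, (r⁹s)² = e.
The smallest positive k with (r⁹s)ᵏ = e is 2.

Answer: 2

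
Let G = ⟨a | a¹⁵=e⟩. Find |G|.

G is generated by a single element, so G is cyclic. The relator gives a¹⁵ = e and no smaller power is forced to be e, so the 15 powers {a, e, a², a³, a⁴, a⁵, a⁶, a⁷, a⁸, a⁹, a¹², a¹³, a¹¹, a¹⁰, a¹⁴} are distinct. Hence |G| = 15.

Answer: 15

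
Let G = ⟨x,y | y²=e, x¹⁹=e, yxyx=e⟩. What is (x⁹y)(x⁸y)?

Compute (x⁹y) · (x⁸y) by multiplying left to right and reducing via the relations at each step:
  (x⁹y) · x⁸ = xy
  (xy) · y = x

Answer: x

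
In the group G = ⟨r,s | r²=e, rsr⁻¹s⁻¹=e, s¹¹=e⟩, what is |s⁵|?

Compute successive powers until reaching e:
  (s⁵)¹ = s⁵, (s⁵)² = s¹⁰, (s⁵)³ = s⁴, (s⁵)⁴ = s⁹, (s⁵)⁵ = s³, (s⁵)⁶ = s⁸, (s⁵)⁷ = s², (s⁵)⁸ = s⁷, (s⁵)⁹ = s, (s⁵)¹⁰ = s⁶, (s⁵)¹¹ = e.
The smallest positive k with (s⁵)ᵏ = e is 11.

Answer: 11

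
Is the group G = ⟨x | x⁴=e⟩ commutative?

G has a single generator, so G is cyclic and hence abelian.

Answer: Yes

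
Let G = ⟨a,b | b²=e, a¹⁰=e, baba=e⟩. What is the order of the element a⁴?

Compute successive powers until reaching e:
  (a⁴)¹ = a⁴, (a⁴)² = a⁸, (a⁴)³ = a², (a⁴)⁴ = a⁶, (a⁴)⁵ = e.
The smallest positive k with (a⁴)ᵏ = e is 5.

Answer: 5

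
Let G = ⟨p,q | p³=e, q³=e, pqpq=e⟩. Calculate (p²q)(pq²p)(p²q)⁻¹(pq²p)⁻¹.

[(p²q), (pq²p)] = (p²q)·(pq²p)·(p²q)⁻¹·(pq²p)⁻¹.
  (p²q) · (pq²p) = q²
  (q²) · (q²p) = p²q²
  (p²q²) · (pq²p) = pq

Answer: pq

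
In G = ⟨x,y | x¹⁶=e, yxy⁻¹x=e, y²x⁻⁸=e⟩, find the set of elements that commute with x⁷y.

⟨x⁷y⟩ ⊆ C_G(x⁷y) since powers of x⁷y commute with x⁷y; so |C_G(x⁷y)| ≥ |⟨x⁷y⟩| = 4.
By orbit–stabilizer, |C_G(x⁷y)| = |G| / |conj. class of x⁷y| = 32 / 8 = 4.
The 4 elements commuting with x⁷y are {e, x⁸, x⁷y⁻¹, x⁷y}.

Answer: {e, x⁸, x⁷y⁻¹, x⁷y}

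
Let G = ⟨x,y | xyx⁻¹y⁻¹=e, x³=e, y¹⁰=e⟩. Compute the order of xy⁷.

Compute successive powers until reaching e:
  (xy⁷)¹ = xy⁷, (xy⁷)² = x²y⁴, (xy⁷)³ = y, (xy⁷)⁴ = xy⁸, (xy⁷)⁵ = x²y⁵, (xy⁷)⁶ = y², (xy⁷)⁷ = xy⁹, (xy⁷)⁸ = x²y⁶, (xy⁷)⁹ = y³, (xy⁷)¹⁰ = x, (xy⁷)¹¹ = x²y⁷, (xy⁷)¹² = y⁴, (xy⁷)¹³ = xy, (xy⁷)¹⁴ = x²y⁸, (xy⁷)¹⁵ = y⁵, (xy⁷)¹⁶ = xy², (xy⁷)¹⁷ = x²y⁹, (xy⁷)¹⁸ = y⁶, (xy⁷)¹⁹ = xy³, (xy⁷)²⁰ = x², (xy⁷)²¹ = y⁷, (xy⁷)²² = xy⁴, (xy⁷)²³ = x²y, (xy⁷)²⁴ = y⁸, (xy⁷)²⁵ = xy⁵, (xy⁷)²⁶ = x²y², (xy⁷)²⁷ = y⁹, (xy⁷)²⁸ = xy⁶, (xy⁷)²⁹ = x²y³, (xy⁷)³⁰ = e.
The smallest positive k with (xy⁷)ᵏ = e is 30.

Answer: 30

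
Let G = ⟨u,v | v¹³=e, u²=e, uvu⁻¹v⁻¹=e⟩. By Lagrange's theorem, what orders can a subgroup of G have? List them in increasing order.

|G| = 26 = 2 · 13. By Lagrange's theorem the order of any subgroup divides 26; the divisors of 26 are 1, 2, 13, 26.

Answer: 1, 2, 13, 26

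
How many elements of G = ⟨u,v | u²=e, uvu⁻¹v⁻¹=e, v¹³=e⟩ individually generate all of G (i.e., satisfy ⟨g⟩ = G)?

G is cyclic of order 26. An element generates G iff its order is 26, and a cyclic group of order 26 has exactly φ(26) = 12 such elements.

Answer: 12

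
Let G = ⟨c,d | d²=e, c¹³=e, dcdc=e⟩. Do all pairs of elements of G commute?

c·d = cd but d·c = c¹²d, so c·d ≠ d·c and G is not abelian.

Answer: No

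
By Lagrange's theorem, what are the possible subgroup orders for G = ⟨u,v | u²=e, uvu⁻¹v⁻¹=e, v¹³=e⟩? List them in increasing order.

|G| = 26 = 2 · 13. By Lagrange's theorem the order of any subgroup divides 26; the divisors of 26 are 1, 2, 13, 26.

Answer: 1, 2, 13, 26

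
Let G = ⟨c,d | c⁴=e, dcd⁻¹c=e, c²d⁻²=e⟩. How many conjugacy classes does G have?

The conjugacy classes (representative and size) are:
  [e] (size 1), [c³] (size 2), [c²] (size 1), [d⁻¹] (size 2), [cd] (size 2).
Class equation: 1 + 2 + 1 + 2 + 2 = 8 = |G|. So G has 5 conjugacy classes.

Answer: 5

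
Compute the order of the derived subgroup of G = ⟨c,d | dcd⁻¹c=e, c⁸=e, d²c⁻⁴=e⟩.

G' = [G, G] is generated by all commutators. The generator-pair commutators are: [c, d] = c².
The subgroup they normally generate is {e, c², c⁴, c⁶}, of order 4.
Check: |G/G'| = 16/4 = 4 is the order of the abelianisation.

Answer: 4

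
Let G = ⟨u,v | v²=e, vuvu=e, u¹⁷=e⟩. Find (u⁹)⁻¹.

The order of (u⁹) is 17 (smallest k with (u⁹)ᵏ = e), so (u⁹)⁻¹ = (u⁹)¹⁶ = u⁸.
Check: (u⁹) · (u⁸) → (u⁹) · u⁸ = e, giving e as required.

Answer: u⁸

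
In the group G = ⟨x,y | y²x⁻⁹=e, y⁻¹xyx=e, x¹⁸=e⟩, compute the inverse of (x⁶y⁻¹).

The order of (x⁶y⁻¹) is 4 (smallest k with (x⁶y⁻¹)ᵏ = e), so (x⁶y⁻¹)⁻¹ = (x⁶y⁻¹)³ = x⁶y.
Check: (x⁶y⁻¹) · (x⁶y) → (x⁶y⁻¹) · x⁶ = y⁻¹;   (y⁻¹) · y = e, giving e as required.

Answer: x⁶y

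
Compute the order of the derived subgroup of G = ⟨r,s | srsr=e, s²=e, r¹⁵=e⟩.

G' = [G, G] is generated by all commutators. The generator-pair commutators are: [r, s] = r².
The subgroup they normally generate is {e, r, r², r³, r⁴, r⁵, r⁶, r⁷, r⁸, r⁹, r¹⁰, r¹¹, r¹², r¹³, r¹⁴}, of order 15.
Check: |G/G'| = 30/15 = 2 is the order of the abelianisation.

Answer: 15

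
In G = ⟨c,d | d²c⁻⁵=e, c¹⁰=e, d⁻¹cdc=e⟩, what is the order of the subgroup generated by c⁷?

|⟨c⁷⟩| equals the order of c⁷. Compute successive powers until reaching e:
  (c⁷)¹ = c⁷, (c⁷)² = c⁴, (c⁷)³ = c, (c⁷)⁴ = c⁸, (c⁷)⁵ = c⁵, (c⁷)⁶ = c², (c⁷)⁷ = c⁹, (c⁷)⁸ = c⁶, (c⁷)⁹ = c³, (c⁷)¹⁰ = e.
The smallest positive k with (c⁷)ᵏ = e is 10, so |⟨c⁷⟩| = 10.

Answer: 10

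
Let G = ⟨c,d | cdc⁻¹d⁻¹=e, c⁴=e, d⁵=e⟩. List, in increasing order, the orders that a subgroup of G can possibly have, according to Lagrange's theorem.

|G| = 20 = 2² · 5. By Lagrange's theorem the order of any subgroup divides 20; the divisors of 20 are 1, 2, 4, 5, 10, 20.

Answer: 1, 2, 4, 5, 10, 20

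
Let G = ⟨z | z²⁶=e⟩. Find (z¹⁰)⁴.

Compute successive powers of (z¹⁰), reducing at each step:
  (z¹⁰)²: (z¹⁰) · z¹⁰ = z²⁰
  (z¹⁰)³: (z²⁰) · z¹⁰ = z⁴
  (z¹⁰)⁴: (z⁴) · z¹⁰ = z¹⁴

Answer: z¹⁴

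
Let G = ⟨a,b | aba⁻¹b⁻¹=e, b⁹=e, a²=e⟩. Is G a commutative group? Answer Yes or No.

Each pair of generators commutes: a·b = ab = b·a. Since the generators pairwise commute, every element of G commutes with every other, so G is abelian.

Answer: Yes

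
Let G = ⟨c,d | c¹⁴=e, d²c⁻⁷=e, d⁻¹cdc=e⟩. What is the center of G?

An element z ∈ Z(G) iff z commutes with every generator.
For example c⁷ is central: (c⁷)·c = c⁸ = c·(c⁷); (c⁷)·d = d⁻¹ = d·(c⁷).
Whereas c ∉ Z(G) since c·d = cd ≠ c⁶d⁻¹ = d·c.
Checking each of the 28 elements this way gives Z(G) = {e, c⁷}, of order 2.

Answer: {e, c⁷}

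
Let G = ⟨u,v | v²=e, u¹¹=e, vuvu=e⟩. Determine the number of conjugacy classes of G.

The conjugacy classes (representative and size) are:
  [e] (size 1), [u¹⁰] (size 2), [u²] (size 2), [u³] (size 2), [u⁷] (size 2), [u⁶] (size 2), [u²v] (size 11).
Class equation: 1 + 2 + 2 + 2 + 2 + 2 + 11 = 22 = |G|. So G has 7 conjugacy classes.

Answer: 7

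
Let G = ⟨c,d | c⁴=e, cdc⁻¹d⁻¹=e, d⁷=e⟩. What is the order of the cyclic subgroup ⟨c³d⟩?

|⟨c³d⟩| equals the order of c³d. Compute successive powers until reaching e:
  (c³d)¹ = c³d, (c³d)² = c²d², (c³d)³ = cd³, (c³d)⁴ = d⁴, (c³d)⁵ = c³d⁵, (c³d)⁶ = c²d⁶, (c³d)⁷ = c, (c³d)⁸ = d, (c³d)⁹ = c³d², (c³d)¹⁰ = c²d³, (c³d)¹¹ = cd⁴, (c³d)¹² = d⁵, (c³d)¹³ = c³d⁶, (c³d)¹⁴ = c², (c³d)¹⁵ = cd, (c³d)¹⁶ = d², (c³d)¹⁷ = c³d³, (c³d)¹⁸ = c²d⁴, (c³d)¹⁹ = cd⁵, (c³d)²⁰ = d⁶, (c³d)²¹ = c³, (c³d)²² = c²d, (c³d)²³ = cd², (c³d)²⁴ = d³, (c³d)²⁵ = c³d⁴, (c³d)²⁶ = c²d⁵, (c³d)²⁷ = cd⁶, (c³d)²⁸ = e.
The smallest positive k with (c³d)ᵏ = e is 28, so |⟨c³d⟩| = 28.

Answer: 28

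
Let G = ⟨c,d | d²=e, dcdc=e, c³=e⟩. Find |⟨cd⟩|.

|⟨cd⟩| equals the order of cd. Compute successive powers until reaching e:
  (cd)¹ = cd, (cd)² = e.
The smallest positive k with (cd)ᵏ = e is 2, so |⟨cd⟩| = 2.

Answer: 2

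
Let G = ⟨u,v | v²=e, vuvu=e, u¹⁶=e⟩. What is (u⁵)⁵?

Compute successive powers of (u⁵), reducing at each step:
  (u⁵)²: (u⁵) · u⁵ = u¹⁰
  (u⁵)³: (u¹⁰) · u⁵ = u¹⁵
  (u⁵)⁴: (u¹⁵) · u⁵ = u⁴
  (u⁵)⁵: (u⁴) · u⁵ = u⁹

Answer: u⁹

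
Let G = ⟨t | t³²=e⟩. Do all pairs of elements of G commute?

G has a single generator, so G is cyclic and hence abelian.

Answer: Yes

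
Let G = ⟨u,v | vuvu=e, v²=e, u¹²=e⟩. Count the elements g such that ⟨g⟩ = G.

⟨g⟩ = G would require ord(g) = |G| = 24, but the maximum element order in G is 12 < 24. So G is not cyclic and no single element generates it: the count is 0.

Answer: 0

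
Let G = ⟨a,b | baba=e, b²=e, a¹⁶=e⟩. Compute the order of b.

Compute successive powers until reaching e:
  b¹ = b, b² = e.
The smallest positive k with bᵏ = e is 2.

Answer: 2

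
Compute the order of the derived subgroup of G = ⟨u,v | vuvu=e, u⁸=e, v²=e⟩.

G' = [G, G] is generated by all commutators. The generator-pair commutators are: [u, v] = u².
The subgroup they normally generate is {e, u², u⁴, u⁶}, of order 4.
Check: |G/G'| = 16/4 = 4 is the order of the abelianisation.

Answer: 4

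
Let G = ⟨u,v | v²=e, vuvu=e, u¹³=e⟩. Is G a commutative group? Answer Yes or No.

u·v = uv but v·u = u¹²v, so u·v ≠ v·u and G is not abelian.

Answer: No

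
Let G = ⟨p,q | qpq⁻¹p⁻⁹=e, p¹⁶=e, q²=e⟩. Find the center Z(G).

An element z ∈ Z(G) iff z commutes with every generator.
For example p² is central: (p²)·p = p³ = p·(p²); (p²)·q = p²q = q·(p²).
Whereas p ∉ Z(G) since p·q = pq ≠ p⁹q = q·p.
Checking each of the 32 elements this way gives Z(G) = {e, p², p⁴, p⁶, p⁸, p¹⁰, p¹², p¹⁴}, of order 8.

Answer: {e, p², p⁴, p⁶, p⁸, p¹⁰, p¹², p¹⁴}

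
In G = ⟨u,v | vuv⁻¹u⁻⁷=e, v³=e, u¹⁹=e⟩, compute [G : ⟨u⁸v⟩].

First find ord(u⁸v) by computing successive powers:
  (u⁸v)¹ = u⁸v, (u⁸v)² = u⁷v², (u⁸v)³ = e.
So |⟨u⁸v⟩| = ord(u⁸v) = 3. With |G| = 57, by Lagrange [G : ⟨u⁸v⟩] = 57/3 = 19.

Answer: 19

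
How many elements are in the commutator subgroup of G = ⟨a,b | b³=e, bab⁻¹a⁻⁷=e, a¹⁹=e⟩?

G' = [G, G] is generated by all commutators. The generator-pair commutators are: [a, b] = a¹³.
The subgroup they normally generate is {e, a, a², a³, a⁴, a⁵, a⁶, a⁷, a⁸, a⁹, a¹⁰, a¹¹, a¹², a¹³, a¹⁴, a¹⁵, a¹⁶, a¹⁷, a¹⁸}, of order 19.
Check: |G/G'| = 57/19 = 3 is the order of the abelianisation.

Answer: 19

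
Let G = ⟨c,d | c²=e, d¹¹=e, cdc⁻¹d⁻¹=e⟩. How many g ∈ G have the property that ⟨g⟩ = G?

G is cyclic of order 22. An element generates G iff its order is 22, and a cyclic group of order 22 has exactly φ(22) = 10 such elements.

Answer: 10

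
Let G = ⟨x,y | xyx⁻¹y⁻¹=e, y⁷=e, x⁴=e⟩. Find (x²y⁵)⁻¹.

The order of (x²y⁵) is 14 (smallest k with (x²y⁵)ᵏ = e), so (x²y⁵)⁻¹ = (x²y⁵)¹³ = x²y².
Check: (x²y⁵) · (x²y²) → (x²y⁵) · x² = y⁵;   (y⁵) · y² = e, giving e as required.

Answer: x²y²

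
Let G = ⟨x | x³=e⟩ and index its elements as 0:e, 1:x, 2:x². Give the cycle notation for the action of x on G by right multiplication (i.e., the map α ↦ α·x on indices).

(0 1 2)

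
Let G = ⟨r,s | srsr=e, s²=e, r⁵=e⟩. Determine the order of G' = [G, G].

G' = [G, G] is generated by all commutators. The generator-pair commutators are: [r, s] = r².
The subgroup they normally generate is {e, r, r², r³, r⁴}, of order 5.
Check: |G/G'| = 10/5 = 2 is the order of the abelianisation.

Answer: 5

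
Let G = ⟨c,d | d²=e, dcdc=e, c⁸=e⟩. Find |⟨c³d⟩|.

|⟨c³d⟩| equals the order of c³d. Compute successive powers until reaching e:
  (c³d)¹ = c³d, (c³d)² = e.
The smallest positive k with (c³d)ᵏ = e is 2, so |⟨c³d⟩| = 2.

Answer: 2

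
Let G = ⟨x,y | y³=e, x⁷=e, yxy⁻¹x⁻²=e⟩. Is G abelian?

x·y = xy but y·x = x²y, so x·y ≠ y·x and G is not abelian.

Answer: No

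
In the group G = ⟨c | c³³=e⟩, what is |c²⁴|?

Compute successive powers until reaching e:
  (c²⁴)¹ = c²⁴, (c²⁴)² = c¹⁵, (c²⁴)³ = c⁶, (c²⁴)⁴ = c³⁰, (c²⁴)⁵ = c²¹, (c²⁴)⁶ = c¹², (c²⁴)⁷ = c³, (c²⁴)⁸ = c²⁷, (c²⁴)⁹ = c¹⁸, (c²⁴)¹⁰ = c⁹, (c²⁴)¹¹ = e.
The smallest positive k with (c²⁴)ᵏ = e is 11.

Answer: 11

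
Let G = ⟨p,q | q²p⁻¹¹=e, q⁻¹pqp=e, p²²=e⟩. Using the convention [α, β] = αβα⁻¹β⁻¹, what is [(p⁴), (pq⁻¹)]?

[(p⁴), (pq⁻¹)] = (p⁴)·(pq⁻¹)·(p⁴)⁻¹·(pq⁻¹)⁻¹.
  (p⁴) · (pq⁻¹) = p⁵q⁻¹
  (p⁵q⁻¹) · (p¹⁸) = p⁹q⁻¹
  (p⁹q⁻¹) · (pq) = p⁸

Answer: p⁸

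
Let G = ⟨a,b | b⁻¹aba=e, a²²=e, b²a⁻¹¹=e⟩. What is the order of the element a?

Compute successive powers until reaching e:
  a¹ = a, a² = a², a³ = a³, a⁴ = a⁴, a⁵ = a⁵, a⁶ = a⁶, a⁷ = a⁷, a⁸ = a⁸, a⁹ = a⁹, a¹⁰ = a¹⁰, a¹¹ = a¹¹, a¹² = a¹², a¹³ = a¹³, a¹⁴ = a¹⁴, a¹⁵ = a¹⁵, a¹⁶ = a¹⁶, a¹⁷ = a¹⁷, a¹⁸ = a¹⁸, a¹⁹ = a¹⁹, a²⁰ = a²⁰, a²¹ = a²¹, a²² = e.
The smallest positive k with aᵏ = e is 22.

Answer: 22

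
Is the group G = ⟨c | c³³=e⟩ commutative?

G has a single generator, so G is cyclic and hence abelian.

Answer: Yes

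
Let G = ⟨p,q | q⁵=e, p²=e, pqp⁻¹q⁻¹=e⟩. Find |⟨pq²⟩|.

|⟨pq²⟩| equals the order of pq². Compute successive powers until reaching e:
  (pq²)¹ = pq², (pq²)² = q⁴, (pq²)³ = pq, (pq²)⁴ = q³, (pq²)⁵ = p, (pq²)⁶ = q², (pq²)⁷ = pq⁴, (pq²)⁸ = q, (pq²)⁹ = pq³, (pq²)¹⁰ = e.
The smallest positive k with (pq²)ᵏ = e is 10, so |⟨pq²⟩| = 10.

Answer: 10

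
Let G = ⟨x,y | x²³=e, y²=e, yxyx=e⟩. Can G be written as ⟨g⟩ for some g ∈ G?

Every cyclic group is abelian. But x·y = xy while y·x = x²²y, so x·y ≠ y·x and G is not abelian. Hence G is not cyclic.

Answer: No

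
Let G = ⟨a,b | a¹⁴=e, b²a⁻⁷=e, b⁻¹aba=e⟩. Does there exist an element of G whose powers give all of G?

Every cyclic group is abelian. But a·b = ab while b·a = a⁶b⁻¹, so a·b ≠ b·a and G is not abelian. Hence G is not cyclic.

Answer: No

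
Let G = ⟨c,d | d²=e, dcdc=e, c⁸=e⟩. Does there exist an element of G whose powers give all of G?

Every cyclic group is abelian. But c·d = cd while d·c = c⁷d, so c·d ≠ d·c and G is not abelian. Hence G is not cyclic.

Answer: No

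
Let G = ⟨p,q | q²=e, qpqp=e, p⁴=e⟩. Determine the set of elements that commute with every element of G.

An element z ∈ Z(G) iff z commutes with every generator.
For example p² is central: (p²)·p = p³ = p·(p²); (p²)·q = p²q = q·(p²).
Whereas p ∉ Z(G) since p·q = pq ≠ p³q = q·p.
Checking each of the 8 elements this way gives Z(G) = {e, p²}, of order 2.

Answer: {e, p²}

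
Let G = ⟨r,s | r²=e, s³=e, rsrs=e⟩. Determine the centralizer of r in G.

⟨r⟩ ⊆ C_G(r) since powers of r commute with r; so |C_G(r)| ≥ |⟨r⟩| = 2.
By orbit–stabilizer, |C_G(r)| = |G| / |conj. class of r| = 6 / 3 = 2.
The 2 elements commuting with r are {e, r}.

Answer: {e, r}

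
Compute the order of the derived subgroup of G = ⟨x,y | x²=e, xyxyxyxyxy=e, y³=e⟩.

G' = [G, G] is generated by all commutators. The generator-pair commutators are: [x, y] = xyxy².
The subgroup they normally generate is {e, x, y, y², xy, xyx, xyxy, xyxyx, y²xy²x, y²xy², y²x, xy², yx, yxy, yxyx, xy²xy²x, xy²xy², xy²x, y²xy, y²xyx, y²xyxy, yxy²xy², yxy²x, yxy², xyxy², xy²xy, xy²xyx, xy²xyxy, xyxy²xy², xyxy²x, y²xy²xy, xyxy²xy, xyxy²xyx, xyxy²xyxy, y²xy²xyxy², y²xy²xyx, y²xy²xyxy, y²xyxy²xy², y²xyxy²x, y²xyxy², yxyxy², yxy²xy, yxy²xyx, yxy²xyxy, yxyxy²xy², yxyxy²x, yxyxy²xy, xy²xyxy²xy², xy²xyxy²x, xy²xyxy², y²xyxy²xy, y²xyxy²xyx, yxy²xyxy²x, yxy²xyxy², xy²xyxy²xy, xy²xyxy²xyx, xyxy²xyxy²x, xyxy²xyxy², xyxy²xyxy²xy, yxy²xyxy²xy}, of order 60.
Check: |G/G'| = 60/60 = 1 is the order of the abelianisation.

Answer: 60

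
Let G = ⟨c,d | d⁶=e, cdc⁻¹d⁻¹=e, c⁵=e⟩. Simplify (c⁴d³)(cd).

Compute (c⁴d³) · (cd) by multiplying left to right and reducing via the relations at each step:
  (c⁴d³) · c = d³
  (d³) · d = d⁴

Answer: d⁴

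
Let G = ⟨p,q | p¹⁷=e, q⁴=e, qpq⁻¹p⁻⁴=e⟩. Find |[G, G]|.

G' = [G, G] is generated by all commutators. The generator-pair commutators are: [p, q] = p¹⁴.
The subgroup they normally generate is {e, p, p², p³, p⁴, p⁵, p⁶, p⁷, p⁸, p⁹, p¹⁰, p¹¹, p¹², p¹³, p¹⁴, p¹⁵, p¹⁶}, of order 17.
Check: |G/G'| = 68/17 = 4 is the order of the abelianisation.

Answer: 17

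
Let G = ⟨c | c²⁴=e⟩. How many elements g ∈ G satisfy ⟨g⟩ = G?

G is cyclic of order 24. An element generates G iff its order is 24, and a cyclic group of order 24 has exactly φ(24) = 8 such elements.

Answer: 8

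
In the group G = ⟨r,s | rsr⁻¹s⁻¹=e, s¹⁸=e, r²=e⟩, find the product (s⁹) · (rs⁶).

Compute (s⁹) · (rs⁶) by multiplying left to right and reducing via the relations at each step:
  (s⁹) · r = rs⁹
  (rs⁹) · s⁶ = rs¹⁵

Answer: rs¹⁵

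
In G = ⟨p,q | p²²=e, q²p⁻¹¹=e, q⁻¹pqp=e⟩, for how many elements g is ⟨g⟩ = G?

⟨g⟩ = G would require ord(g) = |G| = 44, but the maximum element order in G is 22 < 44. So G is not cyclic and no single element generates it: the count is 0.

Answer: 0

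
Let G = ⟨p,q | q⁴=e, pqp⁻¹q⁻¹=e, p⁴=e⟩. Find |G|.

Enumerate words in the generators, reducing via the relations: the distinct elements are
  {e, p, q, pq, p², p³, q², q³, pq², pq³, p²q, p³q, p²q², p²q³, p³q², p³q³}.
No further products give new elements, so |G| = 16.

Answer: 16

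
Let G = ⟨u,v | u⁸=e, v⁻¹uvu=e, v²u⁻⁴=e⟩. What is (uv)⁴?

Compute successive powers of (uv), reducing at each step:
  (uv)²: (uv) · u = v;   v · v = u⁴
  (uv)³: (u⁴) · u = u⁵;   (u⁵) · v = uv⁻¹
  (uv)⁴: (uv⁻¹) · u = v⁻¹;   (v⁻¹) · v = e

Answer: e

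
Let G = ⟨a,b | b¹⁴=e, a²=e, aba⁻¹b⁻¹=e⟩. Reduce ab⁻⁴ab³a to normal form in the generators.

Multiply left to right, reducing at each step:
  a · b⁻⁴ = ab¹⁰
  (ab¹⁰) · a = b¹⁰
  (b¹⁰) · b³ = b¹³
  (b¹³) · a = ab¹³

Answer: ab¹³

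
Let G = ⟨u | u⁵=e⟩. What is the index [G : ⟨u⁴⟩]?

First find ord(u⁴) by computing successive powers:
  (u⁴)¹ = u⁴, (u⁴)² = u³, (u⁴)³ = u², (u⁴)⁴ = u, (u⁴)⁵ = e.
So |⟨u⁴⟩| = ord(u⁴) = 5. With |G| = 5, by Lagrange [G : ⟨u⁴⟩] = 5/5 = 1.

Answer: 1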